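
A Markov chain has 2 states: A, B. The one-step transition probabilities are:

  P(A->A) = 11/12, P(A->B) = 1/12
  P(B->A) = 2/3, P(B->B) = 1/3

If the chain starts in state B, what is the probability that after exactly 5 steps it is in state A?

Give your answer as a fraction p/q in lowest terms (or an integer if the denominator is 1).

Computing P^5 by repeated multiplication:
P^1 =
  A: [11/12, 1/12]
  B: [2/3, 1/3]
P^2 =
  A: [43/48, 5/48]
  B: [5/6, 1/6]
P^3 =
  A: [57/64, 7/64]
  B: [7/8, 1/8]
P^4 =
  A: [683/768, 85/768]
  B: [85/96, 11/96]
P^5 =
  A: [2731/3072, 341/3072]
  B: [341/384, 43/384]

(P^5)[B -> A] = 341/384

Answer: 341/384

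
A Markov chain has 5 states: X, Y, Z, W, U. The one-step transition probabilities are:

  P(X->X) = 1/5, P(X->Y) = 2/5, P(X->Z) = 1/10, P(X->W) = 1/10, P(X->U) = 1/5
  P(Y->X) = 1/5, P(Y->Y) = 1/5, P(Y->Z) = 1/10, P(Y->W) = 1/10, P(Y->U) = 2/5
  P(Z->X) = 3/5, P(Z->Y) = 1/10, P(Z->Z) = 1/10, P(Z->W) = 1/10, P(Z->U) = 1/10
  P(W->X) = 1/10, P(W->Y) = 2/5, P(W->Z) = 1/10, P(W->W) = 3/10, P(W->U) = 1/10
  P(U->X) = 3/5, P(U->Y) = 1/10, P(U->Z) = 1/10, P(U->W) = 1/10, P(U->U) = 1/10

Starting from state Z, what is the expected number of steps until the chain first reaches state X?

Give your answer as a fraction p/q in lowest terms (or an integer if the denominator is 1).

Let h_i = expected steps to first reach X from state i.
Boundary: h_X = 0.
First-step equations for the other states:
  h_Y = 1 + 1/5*h_X + 1/5*h_Y + 1/10*h_Z + 1/10*h_W + 2/5*h_U
  h_Z = 1 + 3/5*h_X + 1/10*h_Y + 1/10*h_Z + 1/10*h_W + 1/10*h_U
  h_W = 1 + 1/10*h_X + 2/5*h_Y + 1/10*h_Z + 3/10*h_W + 1/10*h_U
  h_U = 1 + 3/5*h_X + 1/10*h_Y + 1/10*h_Z + 1/10*h_W + 1/10*h_U

Substituting h_X = 0 and rearranging gives the linear system (I - Q) h = 1:
  [4/5, -1/10, -1/10, -2/5] . (h_Y, h_Z, h_W, h_U) = 1
  [-1/10, 9/10, -1/10, -1/10] . (h_Y, h_Z, h_W, h_U) = 1
  [-2/5, -1/10, 7/10, -1/10] . (h_Y, h_Z, h_W, h_U) = 1
  [-1/10, -1/10, -1/10, 9/10] . (h_Y, h_Z, h_W, h_U) = 1

Solving yields:
  h_Y = 1040/343
  h_Z = 720/343
  h_W = 1290/343
  h_U = 720/343

Starting state is Z, so the expected hitting time is h_Z = 720/343.

Answer: 720/343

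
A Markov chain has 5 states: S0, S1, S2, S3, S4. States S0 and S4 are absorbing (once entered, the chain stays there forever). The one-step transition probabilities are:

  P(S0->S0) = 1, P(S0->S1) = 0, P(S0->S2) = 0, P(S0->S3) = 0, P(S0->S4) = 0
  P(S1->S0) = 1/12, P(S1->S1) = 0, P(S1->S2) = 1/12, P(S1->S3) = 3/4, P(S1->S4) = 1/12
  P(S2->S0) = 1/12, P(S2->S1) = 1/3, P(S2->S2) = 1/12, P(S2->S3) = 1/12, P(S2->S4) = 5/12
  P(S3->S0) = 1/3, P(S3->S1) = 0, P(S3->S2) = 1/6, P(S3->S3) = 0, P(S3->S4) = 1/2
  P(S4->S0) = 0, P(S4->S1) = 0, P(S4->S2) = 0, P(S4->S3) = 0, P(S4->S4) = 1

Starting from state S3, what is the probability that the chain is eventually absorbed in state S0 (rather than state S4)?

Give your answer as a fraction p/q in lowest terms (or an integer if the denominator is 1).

Let a_i = P(absorbed in S0 | start in state i).
Boundary conditions: a_S0 = 1, a_S4 = 0.
For each transient state i, a_i = sum_j P(i->j) * a_j:
  a_S1 = 1/12*a_S0 + 0*a_S1 + 1/12*a_S2 + 3/4*a_S3 + 1/12*a_S4
  a_S2 = 1/12*a_S0 + 1/3*a_S1 + 1/12*a_S2 + 1/12*a_S3 + 5/12*a_S4
  a_S3 = 1/3*a_S0 + 0*a_S1 + 1/6*a_S2 + 0*a_S3 + 1/2*a_S4

Substituting a_S0 = 1 and a_S4 = 0, rearrange to (I - Q) a = r where r[i] = P(i -> S0):
  [1, -1/12, -3/4] . (a_S1, a_S2, a_S3) = 1/12
  [-1/3, 11/12, -1/12] . (a_S1, a_S2, a_S3) = 1/12
  [0, -1/6, 1] . (a_S1, a_S2, a_S3) = 1/3

Solving yields:
  a_S1 = 7/18
  a_S2 = 4/15
  a_S3 = 17/45

Starting state is S3, so the absorption probability is a_S3 = 17/45.

Answer: 17/45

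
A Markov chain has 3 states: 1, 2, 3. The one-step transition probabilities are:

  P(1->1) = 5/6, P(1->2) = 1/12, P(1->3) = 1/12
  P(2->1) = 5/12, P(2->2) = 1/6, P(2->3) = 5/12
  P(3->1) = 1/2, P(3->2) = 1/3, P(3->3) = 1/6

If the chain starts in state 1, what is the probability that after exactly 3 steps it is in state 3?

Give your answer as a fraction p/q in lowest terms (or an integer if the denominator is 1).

Computing P^3 by repeated multiplication:
P^1 =
  1: [5/6, 1/12, 1/12]
  2: [5/12, 1/6, 5/12]
  3: [1/2, 1/3, 1/6]
P^2 =
  1: [37/48, 1/9, 17/144]
  2: [5/8, 29/144, 25/144]
  3: [23/36, 11/72, 5/24]
P^3 =
  1: [323/432, 211/1728, 25/192]
  2: [1195/1728, 31/216, 95/576]
  3: [605/864, 4/27, 131/864]

(P^3)[1 -> 3] = 25/192

Answer: 25/192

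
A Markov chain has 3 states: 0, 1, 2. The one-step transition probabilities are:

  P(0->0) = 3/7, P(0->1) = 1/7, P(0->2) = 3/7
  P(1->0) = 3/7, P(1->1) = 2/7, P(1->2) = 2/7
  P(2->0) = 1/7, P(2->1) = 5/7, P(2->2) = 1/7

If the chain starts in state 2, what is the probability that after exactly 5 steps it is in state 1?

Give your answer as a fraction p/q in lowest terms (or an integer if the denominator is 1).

Answer: 6085/16807

Derivation:
Computing P^5 by repeated multiplication:
P^1 =
  0: [3/7, 1/7, 3/7]
  1: [3/7, 2/7, 2/7]
  2: [1/7, 5/7, 1/7]
P^2 =
  0: [15/49, 20/49, 2/7]
  1: [17/49, 17/49, 15/49]
  2: [19/49, 16/49, 2/7]
P^3 =
  0: [17/49, 125/343, 99/343]
  1: [117/343, 18/49, 100/343]
  2: [17/49, 121/343, 103/343]
P^4 =
  0: [831/2401, 864/2401, 706/2401]
  1: [829/2401, 869/2401, 703/2401]
  2: [823/2401, 876/2401, 702/2401]
P^5 =
  0: [5791/16807, 6089/16807, 4927/16807]
  1: [5797/16807, 6082/16807, 704/2401]
  2: [5799/16807, 6085/16807, 4923/16807]

(P^5)[2 -> 1] = 6085/16807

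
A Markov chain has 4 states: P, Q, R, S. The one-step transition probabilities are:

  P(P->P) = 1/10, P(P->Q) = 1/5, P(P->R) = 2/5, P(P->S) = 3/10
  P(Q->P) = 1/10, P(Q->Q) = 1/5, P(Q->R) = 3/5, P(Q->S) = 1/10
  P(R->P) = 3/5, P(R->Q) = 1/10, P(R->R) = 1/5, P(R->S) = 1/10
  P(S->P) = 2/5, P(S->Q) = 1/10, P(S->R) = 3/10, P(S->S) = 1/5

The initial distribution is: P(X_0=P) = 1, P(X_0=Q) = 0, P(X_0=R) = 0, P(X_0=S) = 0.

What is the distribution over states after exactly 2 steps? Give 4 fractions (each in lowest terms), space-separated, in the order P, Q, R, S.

Answer: 39/100 13/100 33/100 3/20

Derivation:
Propagating the distribution step by step (d_{t+1} = d_t * P):
d_0 = (P=1, Q=0, R=0, S=0)
  d_1[P] = 1*1/10 + 0*1/10 + 0*3/5 + 0*2/5 = 1/10
  d_1[Q] = 1*1/5 + 0*1/5 + 0*1/10 + 0*1/10 = 1/5
  d_1[R] = 1*2/5 + 0*3/5 + 0*1/5 + 0*3/10 = 2/5
  d_1[S] = 1*3/10 + 0*1/10 + 0*1/10 + 0*1/5 = 3/10
d_1 = (P=1/10, Q=1/5, R=2/5, S=3/10)
  d_2[P] = 1/10*1/10 + 1/5*1/10 + 2/5*3/5 + 3/10*2/5 = 39/100
  d_2[Q] = 1/10*1/5 + 1/5*1/5 + 2/5*1/10 + 3/10*1/10 = 13/100
  d_2[R] = 1/10*2/5 + 1/5*3/5 + 2/5*1/5 + 3/10*3/10 = 33/100
  d_2[S] = 1/10*3/10 + 1/5*1/10 + 2/5*1/10 + 3/10*1/5 = 3/20
d_2 = (P=39/100, Q=13/100, R=33/100, S=3/20)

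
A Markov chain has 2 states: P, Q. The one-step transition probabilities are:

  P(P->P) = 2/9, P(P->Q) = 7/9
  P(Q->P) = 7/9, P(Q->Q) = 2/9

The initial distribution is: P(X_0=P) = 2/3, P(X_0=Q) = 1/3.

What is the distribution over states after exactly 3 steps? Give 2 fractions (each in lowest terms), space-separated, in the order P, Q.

Propagating the distribution step by step (d_{t+1} = d_t * P):
d_0 = (P=2/3, Q=1/3)
  d_1[P] = 2/3*2/9 + 1/3*7/9 = 11/27
  d_1[Q] = 2/3*7/9 + 1/3*2/9 = 16/27
d_1 = (P=11/27, Q=16/27)
  d_2[P] = 11/27*2/9 + 16/27*7/9 = 134/243
  d_2[Q] = 11/27*7/9 + 16/27*2/9 = 109/243
d_2 = (P=134/243, Q=109/243)
  d_3[P] = 134/243*2/9 + 109/243*7/9 = 1031/2187
  d_3[Q] = 134/243*7/9 + 109/243*2/9 = 1156/2187
d_3 = (P=1031/2187, Q=1156/2187)

Answer: 1031/2187 1156/2187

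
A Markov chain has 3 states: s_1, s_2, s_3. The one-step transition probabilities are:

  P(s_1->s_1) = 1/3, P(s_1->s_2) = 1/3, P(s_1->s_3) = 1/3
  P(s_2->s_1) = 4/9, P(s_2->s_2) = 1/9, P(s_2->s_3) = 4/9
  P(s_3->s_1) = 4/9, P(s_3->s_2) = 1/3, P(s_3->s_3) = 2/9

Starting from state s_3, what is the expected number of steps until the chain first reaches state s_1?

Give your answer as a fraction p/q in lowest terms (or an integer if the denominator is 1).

Let h_i = expected steps to first reach s_1 from state i.
Boundary: h_s_1 = 0.
First-step equations for the other states:
  h_s_2 = 1 + 4/9*h_s_1 + 1/9*h_s_2 + 4/9*h_s_3
  h_s_3 = 1 + 4/9*h_s_1 + 1/3*h_s_2 + 2/9*h_s_3

Substituting h_s_1 = 0 and rearranging gives the linear system (I - Q) h = 1:
  [8/9, -4/9] . (h_s_2, h_s_3) = 1
  [-1/3, 7/9] . (h_s_2, h_s_3) = 1

Solving yields:
  h_s_2 = 9/4
  h_s_3 = 9/4

Starting state is s_3, so the expected hitting time is h_s_3 = 9/4.

Answer: 9/4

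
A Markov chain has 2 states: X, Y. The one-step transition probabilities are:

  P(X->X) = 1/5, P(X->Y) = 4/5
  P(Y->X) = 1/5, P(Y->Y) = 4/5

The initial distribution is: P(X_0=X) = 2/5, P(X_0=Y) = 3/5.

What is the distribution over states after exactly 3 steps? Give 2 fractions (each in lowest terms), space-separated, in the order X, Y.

Answer: 1/5 4/5

Derivation:
Propagating the distribution step by step (d_{t+1} = d_t * P):
d_0 = (X=2/5, Y=3/5)
  d_1[X] = 2/5*1/5 + 3/5*1/5 = 1/5
  d_1[Y] = 2/5*4/5 + 3/5*4/5 = 4/5
d_1 = (X=1/5, Y=4/5)
  d_2[X] = 1/5*1/5 + 4/5*1/5 = 1/5
  d_2[Y] = 1/5*4/5 + 4/5*4/5 = 4/5
d_2 = (X=1/5, Y=4/5)
  d_3[X] = 1/5*1/5 + 4/5*1/5 = 1/5
  d_3[Y] = 1/5*4/5 + 4/5*4/5 = 4/5
d_3 = (X=1/5, Y=4/5)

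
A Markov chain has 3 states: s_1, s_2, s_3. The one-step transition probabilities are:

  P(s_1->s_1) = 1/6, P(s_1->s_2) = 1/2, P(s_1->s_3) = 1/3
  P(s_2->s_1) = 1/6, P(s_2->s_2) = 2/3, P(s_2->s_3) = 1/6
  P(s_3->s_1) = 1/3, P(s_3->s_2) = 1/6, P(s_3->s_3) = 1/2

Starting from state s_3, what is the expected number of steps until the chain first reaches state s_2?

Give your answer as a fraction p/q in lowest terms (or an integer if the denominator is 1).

Answer: 42/11

Derivation:
Let h_i = expected steps to first reach s_2 from state i.
Boundary: h_s_2 = 0.
First-step equations for the other states:
  h_s_1 = 1 + 1/6*h_s_1 + 1/2*h_s_2 + 1/3*h_s_3
  h_s_3 = 1 + 1/3*h_s_1 + 1/6*h_s_2 + 1/2*h_s_3

Substituting h_s_2 = 0 and rearranging gives the linear system (I - Q) h = 1:
  [5/6, -1/3] . (h_s_1, h_s_3) = 1
  [-1/3, 1/2] . (h_s_1, h_s_3) = 1

Solving yields:
  h_s_1 = 30/11
  h_s_3 = 42/11

Starting state is s_3, so the expected hitting time is h_s_3 = 42/11.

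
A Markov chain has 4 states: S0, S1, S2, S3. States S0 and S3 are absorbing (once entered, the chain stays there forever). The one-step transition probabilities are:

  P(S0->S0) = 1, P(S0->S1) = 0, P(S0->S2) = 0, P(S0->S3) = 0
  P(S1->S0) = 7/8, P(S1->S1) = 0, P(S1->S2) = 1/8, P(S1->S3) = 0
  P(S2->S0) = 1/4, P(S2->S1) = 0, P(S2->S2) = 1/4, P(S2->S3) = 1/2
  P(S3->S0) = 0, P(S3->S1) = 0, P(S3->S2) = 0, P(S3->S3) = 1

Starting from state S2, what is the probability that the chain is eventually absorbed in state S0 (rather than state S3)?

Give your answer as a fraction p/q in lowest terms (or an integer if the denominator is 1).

Let a_i = P(absorbed in S0 | start in state i).
Boundary conditions: a_S0 = 1, a_S3 = 0.
For each transient state i, a_i = sum_j P(i->j) * a_j:
  a_S1 = 7/8*a_S0 + 0*a_S1 + 1/8*a_S2 + 0*a_S3
  a_S2 = 1/4*a_S0 + 0*a_S1 + 1/4*a_S2 + 1/2*a_S3

Substituting a_S0 = 1 and a_S3 = 0, rearrange to (I - Q) a = r where r[i] = P(i -> S0):
  [1, -1/8] . (a_S1, a_S2) = 7/8
  [0, 3/4] . (a_S1, a_S2) = 1/4

Solving yields:
  a_S1 = 11/12
  a_S2 = 1/3

Starting state is S2, so the absorption probability is a_S2 = 1/3.

Answer: 1/3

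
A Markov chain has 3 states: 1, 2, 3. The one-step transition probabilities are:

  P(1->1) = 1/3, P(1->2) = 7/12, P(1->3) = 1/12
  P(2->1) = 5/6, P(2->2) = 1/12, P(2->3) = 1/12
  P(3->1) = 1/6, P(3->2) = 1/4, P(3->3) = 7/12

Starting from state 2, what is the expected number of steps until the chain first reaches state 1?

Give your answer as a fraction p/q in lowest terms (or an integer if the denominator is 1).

Answer: 18/13

Derivation:
Let h_i = expected steps to first reach 1 from state i.
Boundary: h_1 = 0.
First-step equations for the other states:
  h_2 = 1 + 5/6*h_1 + 1/12*h_2 + 1/12*h_3
  h_3 = 1 + 1/6*h_1 + 1/4*h_2 + 7/12*h_3

Substituting h_1 = 0 and rearranging gives the linear system (I - Q) h = 1:
  [11/12, -1/12] . (h_2, h_3) = 1
  [-1/4, 5/12] . (h_2, h_3) = 1

Solving yields:
  h_2 = 18/13
  h_3 = 42/13

Starting state is 2, so the expected hitting time is h_2 = 18/13.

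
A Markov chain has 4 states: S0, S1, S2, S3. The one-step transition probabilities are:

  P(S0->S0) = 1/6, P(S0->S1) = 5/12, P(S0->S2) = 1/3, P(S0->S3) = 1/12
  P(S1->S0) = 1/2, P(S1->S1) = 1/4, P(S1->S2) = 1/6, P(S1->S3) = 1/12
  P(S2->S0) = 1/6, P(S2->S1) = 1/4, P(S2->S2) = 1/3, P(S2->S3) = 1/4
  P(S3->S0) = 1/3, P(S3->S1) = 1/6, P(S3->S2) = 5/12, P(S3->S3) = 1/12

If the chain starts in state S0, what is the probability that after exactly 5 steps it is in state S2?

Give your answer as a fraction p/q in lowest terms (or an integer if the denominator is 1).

Answer: 3077/10368

Derivation:
Computing P^5 by repeated multiplication:
P^1 =
  S0: [1/6, 5/12, 1/3, 1/12]
  S1: [1/2, 1/4, 1/6, 1/12]
  S2: [1/6, 1/4, 1/3, 1/4]
  S3: [1/3, 1/6, 5/12, 1/12]
P^2 =
  S0: [23/72, 13/48, 13/48, 5/36]
  S1: [19/72, 47/144, 43/144, 1/9]
  S2: [7/24, 37/144, 5/16, 5/36]
  S3: [17/72, 43/144, 5/16, 11/72]
P^3 =
  S0: [121/432, 7/24, 259/864, 37/288]
  S1: [127/432, 41/144, 83/288, 115/864]
  S2: [119/432, 31/108, 29/96, 13/96]
  S3: [7/24, 239/864, 8/27, 13/96]
P^4 =
  S0: [493/1728, 2965/10368, 1021/3456, 691/5184]
  S1: [1471/5184, 995/3456, 3079/10368, 227/1728]
  S2: [1477/5184, 2951/10368, 3077/10368, 77/576]
  S3: [1459/5184, 331/1152, 3095/10368, 43/324]
P^5 =
  S0: [1105/3888, 17819/62208, 3077/10368, 2749/20736]
  S1: [1475/5184, 17813/62208, 8/27, 8263/62208]
  S2: [2207/7776, 17813/62208, 9239/31104, 8261/62208]
  S3: [8851/31104, 8891/31104, 18445/62208, 8279/62208]

(P^5)[S0 -> S2] = 3077/10368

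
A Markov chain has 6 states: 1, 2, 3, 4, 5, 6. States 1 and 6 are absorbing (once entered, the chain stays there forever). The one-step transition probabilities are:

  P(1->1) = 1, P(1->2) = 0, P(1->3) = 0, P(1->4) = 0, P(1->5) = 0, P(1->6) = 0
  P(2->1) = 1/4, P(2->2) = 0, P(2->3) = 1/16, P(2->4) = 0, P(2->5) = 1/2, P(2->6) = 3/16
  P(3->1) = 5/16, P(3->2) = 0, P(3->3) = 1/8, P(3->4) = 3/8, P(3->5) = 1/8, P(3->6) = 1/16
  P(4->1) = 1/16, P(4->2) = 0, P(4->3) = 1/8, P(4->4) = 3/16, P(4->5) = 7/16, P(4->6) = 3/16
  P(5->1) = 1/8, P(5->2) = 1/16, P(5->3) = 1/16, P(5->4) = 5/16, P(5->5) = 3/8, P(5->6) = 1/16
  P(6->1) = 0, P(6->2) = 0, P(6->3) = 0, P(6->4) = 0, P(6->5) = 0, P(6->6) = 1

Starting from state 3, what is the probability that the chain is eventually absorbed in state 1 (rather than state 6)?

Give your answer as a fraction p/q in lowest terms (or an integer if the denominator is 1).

Answer: 2650/4131

Derivation:
Let a_i = P(absorbed in 1 | start in state i).
Boundary conditions: a_1 = 1, a_6 = 0.
For each transient state i, a_i = sum_j P(i->j) * a_j:
  a_2 = 1/4*a_1 + 0*a_2 + 1/16*a_3 + 0*a_4 + 1/2*a_5 + 3/16*a_6
  a_3 = 5/16*a_1 + 0*a_2 + 1/8*a_3 + 3/8*a_4 + 1/8*a_5 + 1/16*a_6
  a_4 = 1/16*a_1 + 0*a_2 + 1/8*a_3 + 3/16*a_4 + 7/16*a_5 + 3/16*a_6
  a_5 = 1/8*a_1 + 1/16*a_2 + 1/16*a_3 + 5/16*a_4 + 3/8*a_5 + 1/16*a_6

Substituting a_1 = 1 and a_6 = 0, rearrange to (I - Q) a = r where r[i] = P(i -> 1):
  [1, -1/16, 0, -1/2] . (a_2, a_3, a_4, a_5) = 1/4
  [0, 7/8, -3/8, -1/8] . (a_2, a_3, a_4, a_5) = 5/16
  [0, -1/8, 13/16, -7/16] . (a_2, a_3, a_4, a_5) = 1/16
  [-1/16, -1/16, -5/16, 5/8] . (a_2, a_3, a_4, a_5) = 1/8

Solving yields:
  a_2 = 3139/5508
  a_3 = 2650/4131
  a_4 = 2627/5508
  a_5 = 9247/16524

Starting state is 3, so the absorption probability is a_3 = 2650/4131.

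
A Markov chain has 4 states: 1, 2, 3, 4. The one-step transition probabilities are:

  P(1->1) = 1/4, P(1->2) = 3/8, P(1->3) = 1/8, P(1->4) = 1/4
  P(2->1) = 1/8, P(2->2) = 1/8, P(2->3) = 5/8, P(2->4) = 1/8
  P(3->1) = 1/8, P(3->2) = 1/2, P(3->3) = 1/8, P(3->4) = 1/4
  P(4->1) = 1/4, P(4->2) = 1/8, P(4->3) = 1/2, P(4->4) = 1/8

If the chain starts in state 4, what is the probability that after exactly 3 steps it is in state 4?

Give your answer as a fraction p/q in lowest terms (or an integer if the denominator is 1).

Computing P^3 by repeated multiplication:
P^1 =
  1: [1/4, 3/8, 1/8, 1/4]
  2: [1/8, 1/8, 5/8, 1/8]
  3: [1/8, 1/2, 1/8, 1/4]
  4: [1/4, 1/8, 1/2, 1/8]
P^2 =
  1: [3/16, 15/64, 13/32, 11/64]
  2: [5/32, 25/64, 15/64, 7/32]
  3: [11/64, 13/64, 15/32, 5/32]
  4: [11/64, 3/8, 15/64, 7/32]
P^3 =
  1: [87/512, 83/256, 157/512, 51/256]
  2: [11/64, 129/512, 103/256, 89/512]
  3: [85/512, 11/32, 73/256, 105/512]
  4: [89/512, 131/512, 101/256, 45/256]

(P^3)[4 -> 4] = 45/256

Answer: 45/256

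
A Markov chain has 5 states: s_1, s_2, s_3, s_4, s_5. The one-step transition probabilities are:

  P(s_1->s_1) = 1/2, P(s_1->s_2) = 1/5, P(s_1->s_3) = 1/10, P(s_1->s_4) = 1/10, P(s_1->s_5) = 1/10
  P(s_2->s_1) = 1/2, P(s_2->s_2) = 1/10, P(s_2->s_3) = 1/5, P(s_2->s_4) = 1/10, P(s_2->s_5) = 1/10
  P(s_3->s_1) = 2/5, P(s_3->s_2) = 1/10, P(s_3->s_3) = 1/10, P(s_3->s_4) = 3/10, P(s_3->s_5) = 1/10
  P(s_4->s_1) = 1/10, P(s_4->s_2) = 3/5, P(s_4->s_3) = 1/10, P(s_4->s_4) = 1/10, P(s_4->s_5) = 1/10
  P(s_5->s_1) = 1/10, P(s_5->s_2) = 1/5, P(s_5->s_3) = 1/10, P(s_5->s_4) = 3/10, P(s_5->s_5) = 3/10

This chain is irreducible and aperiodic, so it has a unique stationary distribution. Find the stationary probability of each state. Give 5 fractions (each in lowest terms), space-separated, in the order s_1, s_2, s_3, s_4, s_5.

The stationary distribution satisfies pi = pi * P, i.e.:
  pi_s_1 = 1/2*pi_s_1 + 1/2*pi_s_2 + 2/5*pi_s_3 + 1/10*pi_s_4 + 1/10*pi_s_5
  pi_s_2 = 1/5*pi_s_1 + 1/10*pi_s_2 + 1/10*pi_s_3 + 3/5*pi_s_4 + 1/5*pi_s_5
  pi_s_3 = 1/10*pi_s_1 + 1/5*pi_s_2 + 1/10*pi_s_3 + 1/10*pi_s_4 + 1/10*pi_s_5
  pi_s_4 = 1/10*pi_s_1 + 1/10*pi_s_2 + 3/10*pi_s_3 + 1/10*pi_s_4 + 3/10*pi_s_5
  pi_s_5 = 1/10*pi_s_1 + 1/10*pi_s_2 + 1/10*pi_s_3 + 1/10*pi_s_4 + 3/10*pi_s_5
with normalization: pi_s_1 + pi_s_2 + pi_s_3 + pi_s_4 + pi_s_5 = 1.

Using the first 4 balance equations plus normalization, the linear system A*pi = b is:
  [-1/2, 1/2, 2/5, 1/10, 1/10] . pi = 0
  [1/5, -9/10, 1/10, 3/5, 1/5] . pi = 0
  [1/10, 1/5, -9/10, 1/10, 1/10] . pi = 0
  [1/10, 1/10, 3/10, -9/10, 3/10] . pi = 0
  [1, 1, 1, 1, 1] . pi = 1

Solving yields:
  pi_s_1 = 833/2204
  pi_s_2 = 124/551
  pi_s_3 = 135/1102
  pi_s_4 = 659/4408
  pi_s_5 = 1/8

Verification (pi * P):
  833/2204*1/2 + 124/551*1/2 + 135/1102*2/5 + 659/4408*1/10 + 1/8*1/10 = 833/2204 = pi_s_1  (ok)
  833/2204*1/5 + 124/551*1/10 + 135/1102*1/10 + 659/4408*3/5 + 1/8*1/5 = 124/551 = pi_s_2  (ok)
  833/2204*1/10 + 124/551*1/5 + 135/1102*1/10 + 659/4408*1/10 + 1/8*1/10 = 135/1102 = pi_s_3  (ok)
  833/2204*1/10 + 124/551*1/10 + 135/1102*3/10 + 659/4408*1/10 + 1/8*3/10 = 659/4408 = pi_s_4  (ok)
  833/2204*1/10 + 124/551*1/10 + 135/1102*1/10 + 659/4408*1/10 + 1/8*3/10 = 1/8 = pi_s_5  (ok)

Answer: 833/2204 124/551 135/1102 659/4408 1/8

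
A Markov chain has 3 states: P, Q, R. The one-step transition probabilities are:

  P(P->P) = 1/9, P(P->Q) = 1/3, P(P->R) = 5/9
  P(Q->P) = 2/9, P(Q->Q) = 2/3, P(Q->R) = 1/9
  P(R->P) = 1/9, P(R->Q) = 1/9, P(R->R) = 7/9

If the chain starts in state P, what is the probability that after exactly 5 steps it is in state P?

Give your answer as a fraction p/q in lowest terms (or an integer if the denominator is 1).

Answer: 2893/19683

Derivation:
Computing P^5 by repeated multiplication:
P^1 =
  P: [1/9, 1/3, 5/9]
  Q: [2/9, 2/3, 1/9]
  R: [1/9, 1/9, 7/9]
P^2 =
  P: [4/27, 26/81, 43/81]
  Q: [5/27, 43/81, 23/81]
  R: [10/81, 16/81, 55/81]
P^3 =
  P: [107/729, 235/729, 43/81]
  Q: [124/729, 326/729, 31/81]
  R: [97/729, 181/729, 451/729]
P^4 =
  P: [964/6561, 706/2187, 3479/6561]
  Q: [1055/6561, 869/2187, 2899/6561]
  R: [910/6561, 1828/6561, 3823/6561]
P^5 =
  P: [2893/19683, 19079/59049, 31291/59049]
  Q: [3056/19683, 21706/59049, 28175/59049]
  R: [8389/59049, 17521/59049, 33139/59049]

(P^5)[P -> P] = 2893/19683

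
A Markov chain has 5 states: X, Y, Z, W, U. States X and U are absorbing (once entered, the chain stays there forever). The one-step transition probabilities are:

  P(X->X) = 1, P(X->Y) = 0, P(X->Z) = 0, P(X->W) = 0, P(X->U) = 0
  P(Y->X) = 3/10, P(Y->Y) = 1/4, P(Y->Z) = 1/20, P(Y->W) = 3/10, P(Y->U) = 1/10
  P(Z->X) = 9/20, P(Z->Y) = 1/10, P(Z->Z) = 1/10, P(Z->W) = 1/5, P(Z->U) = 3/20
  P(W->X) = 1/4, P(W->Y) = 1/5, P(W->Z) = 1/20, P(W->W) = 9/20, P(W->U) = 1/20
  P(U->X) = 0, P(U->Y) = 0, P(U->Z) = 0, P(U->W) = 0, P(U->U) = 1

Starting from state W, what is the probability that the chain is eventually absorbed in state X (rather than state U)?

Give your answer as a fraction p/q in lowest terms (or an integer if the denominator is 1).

Answer: 1955/2428

Derivation:
Let a_i = P(absorbed in X | start in state i).
Boundary conditions: a_X = 1, a_U = 0.
For each transient state i, a_i = sum_j P(i->j) * a_j:
  a_Y = 3/10*a_X + 1/4*a_Y + 1/20*a_Z + 3/10*a_W + 1/10*a_U
  a_Z = 9/20*a_X + 1/10*a_Y + 1/10*a_Z + 1/5*a_W + 3/20*a_U
  a_W = 1/4*a_X + 1/5*a_Y + 1/20*a_Z + 9/20*a_W + 1/20*a_U

Substituting a_X = 1 and a_U = 0, rearrange to (I - Q) a = r where r[i] = P(i -> X):
  [3/4, -1/20, -3/10] . (a_Y, a_Z, a_W) = 3/10
  [-1/10, 9/10, -1/5] . (a_Y, a_Z, a_W) = 9/20
  [-1/5, -1/20, 11/20] . (a_Y, a_Z, a_W) = 1/4

Solving yields:
  a_Y = 1877/2428
  a_Z = 1857/2428
  a_W = 1955/2428

Starting state is W, so the absorption probability is a_W = 1955/2428.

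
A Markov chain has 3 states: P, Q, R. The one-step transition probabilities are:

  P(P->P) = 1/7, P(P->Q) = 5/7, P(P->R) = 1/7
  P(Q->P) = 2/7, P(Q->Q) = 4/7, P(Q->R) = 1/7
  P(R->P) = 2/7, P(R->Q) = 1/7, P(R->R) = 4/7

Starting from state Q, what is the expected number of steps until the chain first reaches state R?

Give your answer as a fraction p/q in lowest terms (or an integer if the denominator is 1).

Answer: 7

Derivation:
Let h_i = expected steps to first reach R from state i.
Boundary: h_R = 0.
First-step equations for the other states:
  h_P = 1 + 1/7*h_P + 5/7*h_Q + 1/7*h_R
  h_Q = 1 + 2/7*h_P + 4/7*h_Q + 1/7*h_R

Substituting h_R = 0 and rearranging gives the linear system (I - Q) h = 1:
  [6/7, -5/7] . (h_P, h_Q) = 1
  [-2/7, 3/7] . (h_P, h_Q) = 1

Solving yields:
  h_P = 7
  h_Q = 7

Starting state is Q, so the expected hitting time is h_Q = 7.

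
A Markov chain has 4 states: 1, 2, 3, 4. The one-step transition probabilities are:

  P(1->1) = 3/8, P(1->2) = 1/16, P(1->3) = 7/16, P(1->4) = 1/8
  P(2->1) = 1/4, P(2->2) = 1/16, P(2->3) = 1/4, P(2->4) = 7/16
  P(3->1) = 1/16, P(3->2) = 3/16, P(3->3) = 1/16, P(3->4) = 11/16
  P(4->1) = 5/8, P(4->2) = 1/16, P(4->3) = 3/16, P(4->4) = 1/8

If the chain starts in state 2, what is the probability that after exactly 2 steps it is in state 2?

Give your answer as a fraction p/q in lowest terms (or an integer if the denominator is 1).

Computing P^2 by repeated multiplication:
P^1 =
  1: [3/8, 1/16, 7/16, 1/8]
  2: [1/4, 1/16, 1/4, 7/16]
  3: [1/16, 3/16, 1/16, 11/16]
  4: [5/8, 1/16, 3/16, 1/8]
P^2 =
  1: [67/256, 15/128, 59/256, 25/64]
  2: [51/128, 3/32, 57/256, 73/256]
  3: [129/256, 9/128, 53/256, 7/32]
  4: [87/256, 11/128, 83/256, 1/4]

(P^2)[2 -> 2] = 3/32

Answer: 3/32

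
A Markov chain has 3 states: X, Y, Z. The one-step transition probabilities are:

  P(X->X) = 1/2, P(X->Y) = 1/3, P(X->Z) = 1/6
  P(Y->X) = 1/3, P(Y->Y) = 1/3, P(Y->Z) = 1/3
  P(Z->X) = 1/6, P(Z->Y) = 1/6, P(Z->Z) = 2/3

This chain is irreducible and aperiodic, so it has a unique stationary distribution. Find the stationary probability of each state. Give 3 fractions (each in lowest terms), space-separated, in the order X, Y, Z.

Answer: 6/19 5/19 8/19

Derivation:
The stationary distribution satisfies pi = pi * P, i.e.:
  pi_X = 1/2*pi_X + 1/3*pi_Y + 1/6*pi_Z
  pi_Y = 1/3*pi_X + 1/3*pi_Y + 1/6*pi_Z
  pi_Z = 1/6*pi_X + 1/3*pi_Y + 2/3*pi_Z
with normalization: pi_X + pi_Y + pi_Z = 1.

Using the first 2 balance equations plus normalization, the linear system A*pi = b is:
  [-1/2, 1/3, 1/6] . pi = 0
  [1/3, -2/3, 1/6] . pi = 0
  [1, 1, 1] . pi = 1

Solving yields:
  pi_X = 6/19
  pi_Y = 5/19
  pi_Z = 8/19

Verification (pi * P):
  6/19*1/2 + 5/19*1/3 + 8/19*1/6 = 6/19 = pi_X  (ok)
  6/19*1/3 + 5/19*1/3 + 8/19*1/6 = 5/19 = pi_Y  (ok)
  6/19*1/6 + 5/19*1/3 + 8/19*2/3 = 8/19 = pi_Z  (ok)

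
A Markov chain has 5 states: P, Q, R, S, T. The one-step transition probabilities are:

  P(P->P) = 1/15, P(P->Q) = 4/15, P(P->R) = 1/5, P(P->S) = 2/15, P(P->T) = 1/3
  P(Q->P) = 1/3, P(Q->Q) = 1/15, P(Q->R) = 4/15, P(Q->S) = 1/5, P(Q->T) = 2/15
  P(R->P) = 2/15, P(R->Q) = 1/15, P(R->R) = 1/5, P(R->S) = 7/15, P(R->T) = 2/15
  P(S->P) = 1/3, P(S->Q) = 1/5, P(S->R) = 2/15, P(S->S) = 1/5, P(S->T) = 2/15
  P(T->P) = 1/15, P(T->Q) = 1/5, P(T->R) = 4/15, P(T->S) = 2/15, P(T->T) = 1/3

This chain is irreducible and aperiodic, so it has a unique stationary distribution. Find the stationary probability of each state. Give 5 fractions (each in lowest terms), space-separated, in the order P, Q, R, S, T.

Answer: 1094/5907 961/5907 413/1969 1355/5907 1258/5907

Derivation:
The stationary distribution satisfies pi = pi * P, i.e.:
  pi_P = 1/15*pi_P + 1/3*pi_Q + 2/15*pi_R + 1/3*pi_S + 1/15*pi_T
  pi_Q = 4/15*pi_P + 1/15*pi_Q + 1/15*pi_R + 1/5*pi_S + 1/5*pi_T
  pi_R = 1/5*pi_P + 4/15*pi_Q + 1/5*pi_R + 2/15*pi_S + 4/15*pi_T
  pi_S = 2/15*pi_P + 1/5*pi_Q + 7/15*pi_R + 1/5*pi_S + 2/15*pi_T
  pi_T = 1/3*pi_P + 2/15*pi_Q + 2/15*pi_R + 2/15*pi_S + 1/3*pi_T
with normalization: pi_P + pi_Q + pi_R + pi_S + pi_T = 1.

Using the first 4 balance equations plus normalization, the linear system A*pi = b is:
  [-14/15, 1/3, 2/15, 1/3, 1/15] . pi = 0
  [4/15, -14/15, 1/15, 1/5, 1/5] . pi = 0
  [1/5, 4/15, -4/5, 2/15, 4/15] . pi = 0
  [2/15, 1/5, 7/15, -4/5, 2/15] . pi = 0
  [1, 1, 1, 1, 1] . pi = 1

Solving yields:
  pi_P = 1094/5907
  pi_Q = 961/5907
  pi_R = 413/1969
  pi_S = 1355/5907
  pi_T = 1258/5907

Verification (pi * P):
  1094/5907*1/15 + 961/5907*1/3 + 413/1969*2/15 + 1355/5907*1/3 + 1258/5907*1/15 = 1094/5907 = pi_P  (ok)
  1094/5907*4/15 + 961/5907*1/15 + 413/1969*1/15 + 1355/5907*1/5 + 1258/5907*1/5 = 961/5907 = pi_Q  (ok)
  1094/5907*1/5 + 961/5907*4/15 + 413/1969*1/5 + 1355/5907*2/15 + 1258/5907*4/15 = 413/1969 = pi_R  (ok)
  1094/5907*2/15 + 961/5907*1/5 + 413/1969*7/15 + 1355/5907*1/5 + 1258/5907*2/15 = 1355/5907 = pi_S  (ok)
  1094/5907*1/3 + 961/5907*2/15 + 413/1969*2/15 + 1355/5907*2/15 + 1258/5907*1/3 = 1258/5907 = pi_T  (ok)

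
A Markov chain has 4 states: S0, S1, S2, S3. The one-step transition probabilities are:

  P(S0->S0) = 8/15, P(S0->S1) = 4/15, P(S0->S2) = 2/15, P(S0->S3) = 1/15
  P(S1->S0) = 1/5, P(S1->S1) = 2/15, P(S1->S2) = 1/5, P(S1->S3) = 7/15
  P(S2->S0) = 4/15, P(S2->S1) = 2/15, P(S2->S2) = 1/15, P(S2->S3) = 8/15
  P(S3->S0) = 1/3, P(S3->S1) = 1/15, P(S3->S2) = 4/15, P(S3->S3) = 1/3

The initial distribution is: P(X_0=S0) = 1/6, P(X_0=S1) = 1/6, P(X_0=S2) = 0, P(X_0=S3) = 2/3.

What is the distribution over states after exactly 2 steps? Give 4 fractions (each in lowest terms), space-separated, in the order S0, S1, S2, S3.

Propagating the distribution step by step (d_{t+1} = d_t * P):
d_0 = (S0=1/6, S1=1/6, S2=0, S3=2/3)
  d_1[S0] = 1/6*8/15 + 1/6*1/5 + 0*4/15 + 2/3*1/3 = 31/90
  d_1[S1] = 1/6*4/15 + 1/6*2/15 + 0*2/15 + 2/3*1/15 = 1/9
  d_1[S2] = 1/6*2/15 + 1/6*1/5 + 0*1/15 + 2/3*4/15 = 7/30
  d_1[S3] = 1/6*1/15 + 1/6*7/15 + 0*8/15 + 2/3*1/3 = 14/45
d_1 = (S0=31/90, S1=1/9, S2=7/30, S3=14/45)
  d_2[S0] = 31/90*8/15 + 1/9*1/5 + 7/30*4/15 + 14/45*1/3 = 251/675
  d_2[S1] = 31/90*4/15 + 1/9*2/15 + 7/30*2/15 + 14/45*1/15 = 107/675
  d_2[S2] = 31/90*2/15 + 1/9*1/5 + 7/30*1/15 + 14/45*4/15 = 1/6
  d_2[S3] = 31/90*1/15 + 1/9*7/15 + 7/30*8/15 + 14/45*1/3 = 409/1350
d_2 = (S0=251/675, S1=107/675, S2=1/6, S3=409/1350)

Answer: 251/675 107/675 1/6 409/1350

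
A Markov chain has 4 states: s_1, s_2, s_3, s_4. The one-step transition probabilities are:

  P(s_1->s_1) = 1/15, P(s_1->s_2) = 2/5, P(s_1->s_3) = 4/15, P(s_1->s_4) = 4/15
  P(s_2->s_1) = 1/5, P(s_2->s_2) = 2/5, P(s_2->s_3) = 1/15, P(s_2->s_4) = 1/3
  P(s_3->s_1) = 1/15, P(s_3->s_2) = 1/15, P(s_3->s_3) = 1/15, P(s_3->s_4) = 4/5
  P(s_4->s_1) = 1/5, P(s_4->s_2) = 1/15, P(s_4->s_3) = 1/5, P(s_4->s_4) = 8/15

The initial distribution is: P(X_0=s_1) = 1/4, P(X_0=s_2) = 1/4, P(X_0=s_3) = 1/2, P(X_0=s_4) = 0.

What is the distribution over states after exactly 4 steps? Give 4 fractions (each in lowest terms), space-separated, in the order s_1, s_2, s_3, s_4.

Propagating the distribution step by step (d_{t+1} = d_t * P):
d_0 = (s_1=1/4, s_2=1/4, s_3=1/2, s_4=0)
  d_1[s_1] = 1/4*1/15 + 1/4*1/5 + 1/2*1/15 + 0*1/5 = 1/10
  d_1[s_2] = 1/4*2/5 + 1/4*2/5 + 1/2*1/15 + 0*1/15 = 7/30
  d_1[s_3] = 1/4*4/15 + 1/4*1/15 + 1/2*1/15 + 0*1/5 = 7/60
  d_1[s_4] = 1/4*4/15 + 1/4*1/3 + 1/2*4/5 + 0*8/15 = 11/20
d_1 = (s_1=1/10, s_2=7/30, s_3=7/60, s_4=11/20)
  d_2[s_1] = 1/10*1/15 + 7/30*1/5 + 7/60*1/15 + 11/20*1/5 = 77/450
  d_2[s_2] = 1/10*2/5 + 7/30*2/5 + 7/60*1/15 + 11/20*1/15 = 8/45
  d_2[s_3] = 1/10*4/15 + 7/30*1/15 + 7/60*1/15 + 11/20*1/5 = 4/25
  d_2[s_4] = 1/10*4/15 + 7/30*1/3 + 7/60*4/5 + 11/20*8/15 = 221/450
d_2 = (s_1=77/450, s_2=8/45, s_3=4/25, s_4=221/450)
  d_3[s_1] = 77/450*1/15 + 8/45*1/5 + 4/25*1/15 + 221/450*1/5 = 526/3375
  d_3[s_2] = 77/450*2/5 + 8/45*2/5 + 4/25*1/15 + 221/450*1/15 = 247/1350
  d_3[s_3] = 77/450*4/15 + 8/45*1/15 + 4/25*1/15 + 221/450*1/5 = 1123/6750
  d_3[s_4] = 77/450*4/15 + 8/45*1/3 + 4/25*4/5 + 221/450*8/15 = 334/675
d_3 = (s_1=526/3375, s_2=247/1350, s_3=1123/6750, s_4=334/675)
  d_4[s_1] = 526/3375*1/15 + 247/1350*1/5 + 1123/6750*1/15 + 334/675*1/5 = 106/675
  d_4[s_2] = 526/3375*2/5 + 247/1350*2/5 + 1123/6750*1/15 + 334/675*1/15 = 3637/20250
  d_4[s_3] = 526/3375*4/15 + 247/1350*1/15 + 1123/6750*1/15 + 334/675*1/5 = 8293/50625
  d_4[s_4] = 526/3375*4/15 + 247/1350*1/3 + 1123/6750*4/5 + 334/675*8/15 = 50579/101250
d_4 = (s_1=106/675, s_2=3637/20250, s_3=8293/50625, s_4=50579/101250)

Answer: 106/675 3637/20250 8293/50625 50579/101250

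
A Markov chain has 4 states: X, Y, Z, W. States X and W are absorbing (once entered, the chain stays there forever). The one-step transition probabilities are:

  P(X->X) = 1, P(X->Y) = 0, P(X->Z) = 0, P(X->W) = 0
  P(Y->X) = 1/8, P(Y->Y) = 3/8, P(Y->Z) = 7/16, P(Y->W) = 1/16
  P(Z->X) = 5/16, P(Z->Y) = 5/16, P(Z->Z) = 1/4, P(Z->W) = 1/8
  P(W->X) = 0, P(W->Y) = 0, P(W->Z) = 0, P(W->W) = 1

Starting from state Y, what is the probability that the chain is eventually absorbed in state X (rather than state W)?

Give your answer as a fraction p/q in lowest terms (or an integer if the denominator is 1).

Let a_i = P(absorbed in X | start in state i).
Boundary conditions: a_X = 1, a_W = 0.
For each transient state i, a_i = sum_j P(i->j) * a_j:
  a_Y = 1/8*a_X + 3/8*a_Y + 7/16*a_Z + 1/16*a_W
  a_Z = 5/16*a_X + 5/16*a_Y + 1/4*a_Z + 1/8*a_W

Substituting a_X = 1 and a_W = 0, rearrange to (I - Q) a = r where r[i] = P(i -> X):
  [5/8, -7/16] . (a_Y, a_Z) = 1/8
  [-5/16, 3/4] . (a_Y, a_Z) = 5/16

Solving yields:
  a_Y = 59/85
  a_Z = 12/17

Starting state is Y, so the absorption probability is a_Y = 59/85.

Answer: 59/85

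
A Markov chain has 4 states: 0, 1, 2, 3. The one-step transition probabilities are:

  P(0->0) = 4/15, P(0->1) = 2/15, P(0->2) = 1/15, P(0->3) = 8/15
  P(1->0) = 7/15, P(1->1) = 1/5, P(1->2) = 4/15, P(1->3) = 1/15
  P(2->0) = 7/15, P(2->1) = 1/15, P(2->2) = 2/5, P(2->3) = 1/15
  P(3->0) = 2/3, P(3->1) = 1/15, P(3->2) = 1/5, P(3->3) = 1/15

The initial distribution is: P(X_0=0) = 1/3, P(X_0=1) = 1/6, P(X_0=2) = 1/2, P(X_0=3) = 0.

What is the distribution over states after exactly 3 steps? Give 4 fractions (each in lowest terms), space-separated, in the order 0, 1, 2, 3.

Answer: 97/225 1112/10125 1936/10125 904/3375

Derivation:
Propagating the distribution step by step (d_{t+1} = d_t * P):
d_0 = (0=1/3, 1=1/6, 2=1/2, 3=0)
  d_1[0] = 1/3*4/15 + 1/6*7/15 + 1/2*7/15 + 0*2/3 = 2/5
  d_1[1] = 1/3*2/15 + 1/6*1/5 + 1/2*1/15 + 0*1/15 = 1/9
  d_1[2] = 1/3*1/15 + 1/6*4/15 + 1/2*2/5 + 0*1/5 = 4/15
  d_1[3] = 1/3*8/15 + 1/6*1/15 + 1/2*1/15 + 0*1/15 = 2/9
d_1 = (0=2/5, 1=1/9, 2=4/15, 3=2/9)
  d_2[0] = 2/5*4/15 + 1/9*7/15 + 4/15*7/15 + 2/9*2/3 = 97/225
  d_2[1] = 2/5*2/15 + 1/9*1/5 + 4/15*1/15 + 2/9*1/15 = 73/675
  d_2[2] = 2/5*1/15 + 1/9*4/15 + 4/15*2/5 + 2/9*1/5 = 28/135
  d_2[3] = 2/5*8/15 + 1/9*1/15 + 4/15*1/15 + 2/9*1/15 = 19/75
d_2 = (0=97/225, 1=73/675, 2=28/135, 3=19/75)
  d_3[0] = 97/225*4/15 + 73/675*7/15 + 28/135*7/15 + 19/75*2/3 = 97/225
  d_3[1] = 97/225*2/15 + 73/675*1/5 + 28/135*1/15 + 19/75*1/15 = 1112/10125
  d_3[2] = 97/225*1/15 + 73/675*4/15 + 28/135*2/5 + 19/75*1/5 = 1936/10125
  d_3[3] = 97/225*8/15 + 73/675*1/15 + 28/135*1/15 + 19/75*1/15 = 904/3375
d_3 = (0=97/225, 1=1112/10125, 2=1936/10125, 3=904/3375)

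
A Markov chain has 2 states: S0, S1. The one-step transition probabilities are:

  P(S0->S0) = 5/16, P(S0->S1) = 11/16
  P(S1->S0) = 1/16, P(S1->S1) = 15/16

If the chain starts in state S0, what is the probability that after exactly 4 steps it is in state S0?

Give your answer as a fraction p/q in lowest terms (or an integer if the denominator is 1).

Answer: 89/1024

Derivation:
Computing P^4 by repeated multiplication:
P^1 =
  S0: [5/16, 11/16]
  S1: [1/16, 15/16]
P^2 =
  S0: [9/64, 55/64]
  S1: [5/64, 59/64]
P^3 =
  S0: [25/256, 231/256]
  S1: [21/256, 235/256]
P^4 =
  S0: [89/1024, 935/1024]
  S1: [85/1024, 939/1024]

(P^4)[S0 -> S0] = 89/1024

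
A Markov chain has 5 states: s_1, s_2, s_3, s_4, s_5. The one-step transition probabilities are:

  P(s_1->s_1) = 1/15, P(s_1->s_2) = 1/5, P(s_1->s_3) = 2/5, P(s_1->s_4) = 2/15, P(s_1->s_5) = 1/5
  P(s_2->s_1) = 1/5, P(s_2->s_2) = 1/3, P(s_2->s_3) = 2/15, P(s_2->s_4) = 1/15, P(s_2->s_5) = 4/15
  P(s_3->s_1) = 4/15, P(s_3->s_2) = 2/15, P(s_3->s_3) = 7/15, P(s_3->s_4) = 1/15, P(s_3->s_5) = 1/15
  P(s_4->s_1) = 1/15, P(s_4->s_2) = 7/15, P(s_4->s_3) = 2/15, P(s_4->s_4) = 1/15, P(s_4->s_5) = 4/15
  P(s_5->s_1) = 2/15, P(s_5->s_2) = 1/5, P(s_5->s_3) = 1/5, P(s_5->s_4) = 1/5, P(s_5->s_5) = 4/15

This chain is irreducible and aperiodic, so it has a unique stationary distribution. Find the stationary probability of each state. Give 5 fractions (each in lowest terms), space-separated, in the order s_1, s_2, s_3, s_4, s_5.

The stationary distribution satisfies pi = pi * P, i.e.:
  pi_s_1 = 1/15*pi_s_1 + 1/5*pi_s_2 + 4/15*pi_s_3 + 1/15*pi_s_4 + 2/15*pi_s_5
  pi_s_2 = 1/5*pi_s_1 + 1/3*pi_s_2 + 2/15*pi_s_3 + 7/15*pi_s_4 + 1/5*pi_s_5
  pi_s_3 = 2/5*pi_s_1 + 2/15*pi_s_2 + 7/15*pi_s_3 + 2/15*pi_s_4 + 1/5*pi_s_5
  pi_s_4 = 2/15*pi_s_1 + 1/15*pi_s_2 + 1/15*pi_s_3 + 1/15*pi_s_4 + 1/5*pi_s_5
  pi_s_5 = 1/5*pi_s_1 + 4/15*pi_s_2 + 1/15*pi_s_3 + 4/15*pi_s_4 + 4/15*pi_s_5
with normalization: pi_s_1 + pi_s_2 + pi_s_3 + pi_s_4 + pi_s_5 = 1.

Using the first 4 balance equations plus normalization, the linear system A*pi = b is:
  [-14/15, 1/5, 4/15, 1/15, 2/15] . pi = 0
  [1/5, -2/3, 2/15, 7/15, 1/5] . pi = 0
  [2/5, 2/15, -8/15, 2/15, 1/5] . pi = 0
  [2/15, 1/15, 1/15, -14/15, 1/5] . pi = 0
  [1, 1, 1, 1, 1] . pi = 1

Solving yields:
  pi_s_1 = 6443/38018
  pi_s_2 = 9153/38018
  pi_s_3 = 10933/38018
  pi_s_4 = 3967/38018
  pi_s_5 = 3761/19009

Verification (pi * P):
  6443/38018*1/15 + 9153/38018*1/5 + 10933/38018*4/15 + 3967/38018*1/15 + 3761/19009*2/15 = 6443/38018 = pi_s_1  (ok)
  6443/38018*1/5 + 9153/38018*1/3 + 10933/38018*2/15 + 3967/38018*7/15 + 3761/19009*1/5 = 9153/38018 = pi_s_2  (ok)
  6443/38018*2/5 + 9153/38018*2/15 + 10933/38018*7/15 + 3967/38018*2/15 + 3761/19009*1/5 = 10933/38018 = pi_s_3  (ok)
  6443/38018*2/15 + 9153/38018*1/15 + 10933/38018*1/15 + 3967/38018*1/15 + 3761/19009*1/5 = 3967/38018 = pi_s_4  (ok)
  6443/38018*1/5 + 9153/38018*4/15 + 10933/38018*1/15 + 3967/38018*4/15 + 3761/19009*4/15 = 3761/19009 = pi_s_5  (ok)

Answer: 6443/38018 9153/38018 10933/38018 3967/38018 3761/19009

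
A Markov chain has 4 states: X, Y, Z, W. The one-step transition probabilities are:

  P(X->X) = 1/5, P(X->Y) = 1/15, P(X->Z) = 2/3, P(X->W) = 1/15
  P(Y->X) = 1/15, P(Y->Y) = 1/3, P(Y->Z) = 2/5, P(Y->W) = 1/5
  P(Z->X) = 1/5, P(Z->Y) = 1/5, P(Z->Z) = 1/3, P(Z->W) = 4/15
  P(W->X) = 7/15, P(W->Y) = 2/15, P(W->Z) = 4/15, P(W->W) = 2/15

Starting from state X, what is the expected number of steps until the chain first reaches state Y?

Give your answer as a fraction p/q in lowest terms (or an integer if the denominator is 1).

Let h_i = expected steps to first reach Y from state i.
Boundary: h_Y = 0.
First-step equations for the other states:
  h_X = 1 + 1/5*h_X + 1/15*h_Y + 2/3*h_Z + 1/15*h_W
  h_Z = 1 + 1/5*h_X + 1/5*h_Y + 1/3*h_Z + 4/15*h_W
  h_W = 1 + 7/15*h_X + 2/15*h_Y + 4/15*h_Z + 2/15*h_W

Substituting h_Y = 0 and rearranging gives the linear system (I - Q) h = 1:
  [4/5, -2/3, -1/15] . (h_X, h_Z, h_W) = 1
  [-1/5, 2/3, -4/15] . (h_X, h_Z, h_W) = 1
  [-7/15, -4/15, 13/15] . (h_X, h_Z, h_W) = 1

Solving yields:
  h_X = 2235/308
  h_Z = 4005/616
  h_W = 2175/308

Starting state is X, so the expected hitting time is h_X = 2235/308.

Answer: 2235/308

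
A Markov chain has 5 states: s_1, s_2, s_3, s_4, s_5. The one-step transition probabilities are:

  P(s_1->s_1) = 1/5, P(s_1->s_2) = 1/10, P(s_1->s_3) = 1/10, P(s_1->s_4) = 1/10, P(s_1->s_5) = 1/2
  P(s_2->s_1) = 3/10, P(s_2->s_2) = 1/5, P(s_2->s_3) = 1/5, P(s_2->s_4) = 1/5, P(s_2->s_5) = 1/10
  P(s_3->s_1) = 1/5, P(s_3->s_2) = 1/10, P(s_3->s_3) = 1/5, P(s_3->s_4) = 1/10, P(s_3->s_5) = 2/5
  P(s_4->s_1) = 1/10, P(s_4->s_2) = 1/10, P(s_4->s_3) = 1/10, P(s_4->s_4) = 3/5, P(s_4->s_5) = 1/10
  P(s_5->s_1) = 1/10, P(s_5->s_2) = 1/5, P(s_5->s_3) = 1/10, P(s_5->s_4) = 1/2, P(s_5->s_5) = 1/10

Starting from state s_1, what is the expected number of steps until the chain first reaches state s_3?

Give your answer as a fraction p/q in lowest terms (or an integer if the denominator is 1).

Answer: 1596/181

Derivation:
Let h_i = expected steps to first reach s_3 from state i.
Boundary: h_s_3 = 0.
First-step equations for the other states:
  h_s_1 = 1 + 1/5*h_s_1 + 1/10*h_s_2 + 1/10*h_s_3 + 1/10*h_s_4 + 1/2*h_s_5
  h_s_2 = 1 + 3/10*h_s_1 + 1/5*h_s_2 + 1/5*h_s_3 + 1/5*h_s_4 + 1/10*h_s_5
  h_s_4 = 1 + 1/10*h_s_1 + 1/10*h_s_2 + 1/10*h_s_3 + 3/5*h_s_4 + 1/10*h_s_5
  h_s_5 = 1 + 1/10*h_s_1 + 1/5*h_s_2 + 1/10*h_s_3 + 1/2*h_s_4 + 1/10*h_s_5

Substituting h_s_3 = 0 and rearranging gives the linear system (I - Q) h = 1:
  [4/5, -1/10, -1/10, -1/2] . (h_s_1, h_s_2, h_s_4, h_s_5) = 1
  [-3/10, 4/5, -1/5, -1/10] . (h_s_1, h_s_2, h_s_4, h_s_5) = 1
  [-1/10, -1/10, 2/5, -1/10] . (h_s_1, h_s_2, h_s_4, h_s_5) = 1
  [-1/10, -1/5, -1/2, 9/10] . (h_s_1, h_s_2, h_s_4, h_s_5) = 1

Solving yields:
  h_s_1 = 1596/181
  h_s_2 = 1424/181
  h_s_4 = 1604/181
  h_s_5 = 1586/181

Starting state is s_1, so the expected hitting time is h_s_1 = 1596/181.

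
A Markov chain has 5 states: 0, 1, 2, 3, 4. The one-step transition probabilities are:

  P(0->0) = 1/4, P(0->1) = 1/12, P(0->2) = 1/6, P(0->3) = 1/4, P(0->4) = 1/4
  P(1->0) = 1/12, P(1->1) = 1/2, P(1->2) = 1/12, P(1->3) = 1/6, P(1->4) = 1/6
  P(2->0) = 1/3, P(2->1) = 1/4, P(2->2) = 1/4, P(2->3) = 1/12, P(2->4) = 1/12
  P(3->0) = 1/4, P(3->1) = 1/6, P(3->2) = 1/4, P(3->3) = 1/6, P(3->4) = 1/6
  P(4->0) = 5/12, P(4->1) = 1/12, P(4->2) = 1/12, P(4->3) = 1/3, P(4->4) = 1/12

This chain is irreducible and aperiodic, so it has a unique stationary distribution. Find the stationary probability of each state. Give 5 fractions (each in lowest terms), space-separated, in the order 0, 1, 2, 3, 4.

The stationary distribution satisfies pi = pi * P, i.e.:
  pi_0 = 1/4*pi_0 + 1/12*pi_1 + 1/3*pi_2 + 1/4*pi_3 + 5/12*pi_4
  pi_1 = 1/12*pi_0 + 1/2*pi_1 + 1/4*pi_2 + 1/6*pi_3 + 1/12*pi_4
  pi_2 = 1/6*pi_0 + 1/12*pi_1 + 1/4*pi_2 + 1/4*pi_3 + 1/12*pi_4
  pi_3 = 1/4*pi_0 + 1/6*pi_1 + 1/12*pi_2 + 1/6*pi_3 + 1/3*pi_4
  pi_4 = 1/4*pi_0 + 1/6*pi_1 + 1/12*pi_2 + 1/6*pi_3 + 1/12*pi_4
with normalization: pi_0 + pi_1 + pi_2 + pi_3 + pi_4 = 1.

Using the first 4 balance equations plus normalization, the linear system A*pi = b is:
  [-3/4, 1/12, 1/3, 1/4, 5/12] . pi = 0
  [1/12, -1/2, 1/4, 1/6, 1/12] . pi = 0
  [1/6, 1/12, -3/4, 1/4, 1/12] . pi = 0
  [1/4, 1/6, 1/12, -5/6, 1/3] . pi = 0
  [1, 1, 1, 1, 1] . pi = 1

Solving yields:
  pi_0 = 31/122
  pi_1 = 267/1220
  pi_2 = 101/610
  pi_3 = 49/244
  pi_4 = 49/305

Verification (pi * P):
  31/122*1/4 + 267/1220*1/12 + 101/610*1/3 + 49/244*1/4 + 49/305*5/12 = 31/122 = pi_0  (ok)
  31/122*1/12 + 267/1220*1/2 + 101/610*1/4 + 49/244*1/6 + 49/305*1/12 = 267/1220 = pi_1  (ok)
  31/122*1/6 + 267/1220*1/12 + 101/610*1/4 + 49/244*1/4 + 49/305*1/12 = 101/610 = pi_2  (ok)
  31/122*1/4 + 267/1220*1/6 + 101/610*1/12 + 49/244*1/6 + 49/305*1/3 = 49/244 = pi_3  (ok)
  31/122*1/4 + 267/1220*1/6 + 101/610*1/12 + 49/244*1/6 + 49/305*1/12 = 49/305 = pi_4  (ok)

Answer: 31/122 267/1220 101/610 49/244 49/305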